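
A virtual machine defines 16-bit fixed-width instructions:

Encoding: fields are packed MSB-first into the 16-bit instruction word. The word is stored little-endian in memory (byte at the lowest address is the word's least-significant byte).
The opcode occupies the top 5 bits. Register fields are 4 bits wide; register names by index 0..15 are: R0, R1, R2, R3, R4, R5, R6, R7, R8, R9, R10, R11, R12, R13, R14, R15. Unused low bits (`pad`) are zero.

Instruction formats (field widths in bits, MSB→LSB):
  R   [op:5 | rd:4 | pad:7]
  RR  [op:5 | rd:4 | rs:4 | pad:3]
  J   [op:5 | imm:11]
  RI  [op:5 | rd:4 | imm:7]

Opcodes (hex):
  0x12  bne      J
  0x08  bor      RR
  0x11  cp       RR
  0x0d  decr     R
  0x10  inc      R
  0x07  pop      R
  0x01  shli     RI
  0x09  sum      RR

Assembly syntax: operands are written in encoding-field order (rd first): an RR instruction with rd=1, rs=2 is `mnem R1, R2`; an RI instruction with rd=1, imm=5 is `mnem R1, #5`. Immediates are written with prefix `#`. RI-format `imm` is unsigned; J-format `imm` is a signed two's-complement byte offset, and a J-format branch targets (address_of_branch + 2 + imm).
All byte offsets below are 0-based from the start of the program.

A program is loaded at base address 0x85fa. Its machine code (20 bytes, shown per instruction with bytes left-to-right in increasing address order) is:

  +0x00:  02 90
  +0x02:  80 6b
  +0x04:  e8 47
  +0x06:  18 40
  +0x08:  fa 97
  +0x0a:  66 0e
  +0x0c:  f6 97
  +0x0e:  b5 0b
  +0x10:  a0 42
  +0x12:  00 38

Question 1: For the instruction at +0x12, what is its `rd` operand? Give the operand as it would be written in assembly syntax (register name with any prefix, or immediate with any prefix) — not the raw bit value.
@+12  little-endian(00 38) = 0x3800
  top 5b → 0x7 → pop [R]
  [10:7] rd=0 = R0

R0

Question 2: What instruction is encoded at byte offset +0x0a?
+0x0a: 66 0e ⇒ word 0x0e66 (little)
  top 5b → 0x1 → shli [RI]
  rd: (w>>7)&0xf=0xc → R12
  imm: (w>>0)&0x7f=0x66 → #102

shli R12, #102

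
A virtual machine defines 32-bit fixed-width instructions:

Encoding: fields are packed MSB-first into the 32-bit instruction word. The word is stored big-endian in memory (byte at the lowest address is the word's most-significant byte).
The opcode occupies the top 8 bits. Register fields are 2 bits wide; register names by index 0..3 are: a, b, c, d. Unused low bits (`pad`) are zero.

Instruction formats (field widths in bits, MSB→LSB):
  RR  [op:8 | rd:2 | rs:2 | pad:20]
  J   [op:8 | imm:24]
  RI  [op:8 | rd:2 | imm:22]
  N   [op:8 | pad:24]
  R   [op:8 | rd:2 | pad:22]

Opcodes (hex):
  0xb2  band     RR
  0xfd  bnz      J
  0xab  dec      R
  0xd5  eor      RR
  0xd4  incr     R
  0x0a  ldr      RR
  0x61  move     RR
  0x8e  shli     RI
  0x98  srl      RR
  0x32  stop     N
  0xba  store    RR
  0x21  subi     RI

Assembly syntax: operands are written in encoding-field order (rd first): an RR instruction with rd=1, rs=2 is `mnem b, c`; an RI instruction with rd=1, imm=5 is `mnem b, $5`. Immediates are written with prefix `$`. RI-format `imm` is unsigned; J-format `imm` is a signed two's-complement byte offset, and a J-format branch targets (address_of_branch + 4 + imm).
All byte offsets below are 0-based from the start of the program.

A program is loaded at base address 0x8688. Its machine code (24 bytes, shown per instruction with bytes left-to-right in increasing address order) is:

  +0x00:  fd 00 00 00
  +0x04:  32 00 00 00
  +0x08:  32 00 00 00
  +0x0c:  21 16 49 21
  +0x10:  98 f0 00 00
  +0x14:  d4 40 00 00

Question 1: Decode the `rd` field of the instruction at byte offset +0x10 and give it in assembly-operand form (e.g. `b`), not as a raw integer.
+0x10: 98 f0 00 00 ⇒ word 0x98f00000 (big)
  opcode bits[31:24]=0x98: srl/RR
  [23:22] rd=3 = d
  [21:20] rs=3 = d

d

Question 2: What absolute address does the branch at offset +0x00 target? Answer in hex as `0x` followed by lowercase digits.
0x868c

+0x00: fd 00 00 00 ⇒ word 0xfd000000 (big)
  top 8b → 0xfd → bnz [J]
  imm@[23:0]=0x0 ⇒ $0
  target = base 0x8688 + off 0x00 + 4 + imm 0 = 0x868c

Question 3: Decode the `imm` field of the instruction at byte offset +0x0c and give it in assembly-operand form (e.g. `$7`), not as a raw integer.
@+0c  big-endian(21 16 49 21) = 0x21164921
  op=0x21164921>>24=0x21 ⇒ subi (RI)
  [23:22] rd=0 = a
  [21:0] imm=1460513 = $1460513

$1460513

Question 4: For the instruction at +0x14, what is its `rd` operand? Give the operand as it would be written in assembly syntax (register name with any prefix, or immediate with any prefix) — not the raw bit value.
+0x14: d4 40 00 00 ⇒ word 0xd4400000 (big)
  top 8b → 0xd4 → incr [R]
  rd@[23:22]=0x1 ⇒ b

b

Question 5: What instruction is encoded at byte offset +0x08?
[08] 32 00 00 00 → 0x32000000
  opcode bits[31:24]=0x32: stop/N

stop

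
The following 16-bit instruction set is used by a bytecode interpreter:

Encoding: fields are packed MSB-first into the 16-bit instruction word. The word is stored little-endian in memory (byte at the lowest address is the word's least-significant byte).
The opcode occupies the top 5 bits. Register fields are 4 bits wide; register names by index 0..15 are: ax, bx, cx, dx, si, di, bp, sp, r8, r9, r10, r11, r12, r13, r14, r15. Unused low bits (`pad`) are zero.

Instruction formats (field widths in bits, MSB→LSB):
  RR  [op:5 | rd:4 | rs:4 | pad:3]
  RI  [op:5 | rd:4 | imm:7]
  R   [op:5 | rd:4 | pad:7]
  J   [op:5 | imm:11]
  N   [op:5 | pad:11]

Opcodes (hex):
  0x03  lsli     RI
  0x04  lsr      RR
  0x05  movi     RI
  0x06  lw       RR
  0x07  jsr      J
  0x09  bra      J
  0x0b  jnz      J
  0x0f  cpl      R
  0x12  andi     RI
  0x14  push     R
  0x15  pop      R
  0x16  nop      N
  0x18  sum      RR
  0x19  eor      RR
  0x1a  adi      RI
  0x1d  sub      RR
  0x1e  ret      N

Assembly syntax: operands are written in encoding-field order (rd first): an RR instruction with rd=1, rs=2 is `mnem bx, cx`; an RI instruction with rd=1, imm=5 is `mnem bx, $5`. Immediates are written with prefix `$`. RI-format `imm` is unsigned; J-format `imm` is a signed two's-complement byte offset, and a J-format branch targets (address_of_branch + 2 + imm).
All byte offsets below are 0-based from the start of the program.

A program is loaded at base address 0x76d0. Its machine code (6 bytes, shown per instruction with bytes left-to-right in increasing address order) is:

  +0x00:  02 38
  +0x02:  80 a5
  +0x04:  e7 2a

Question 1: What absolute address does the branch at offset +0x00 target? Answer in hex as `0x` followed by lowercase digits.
0x76d4

off 0x00: read 02 38 as little → 0x3802
  top 5b → 0x7 → jsr [J]
  imm: (w>>0)&0x7ff=0x2 → $2
  target = base 0x76d0 + off 0x00 + 2 + imm 2 = 0x76d4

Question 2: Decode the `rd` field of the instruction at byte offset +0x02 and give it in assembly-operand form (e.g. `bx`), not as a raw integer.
+0x02: 80 a5 ⇒ word 0xa580 (little)
  op=0xa580>>11=0x14 ⇒ push (R)
  rd@[10:7]=0xb ⇒ r11

r11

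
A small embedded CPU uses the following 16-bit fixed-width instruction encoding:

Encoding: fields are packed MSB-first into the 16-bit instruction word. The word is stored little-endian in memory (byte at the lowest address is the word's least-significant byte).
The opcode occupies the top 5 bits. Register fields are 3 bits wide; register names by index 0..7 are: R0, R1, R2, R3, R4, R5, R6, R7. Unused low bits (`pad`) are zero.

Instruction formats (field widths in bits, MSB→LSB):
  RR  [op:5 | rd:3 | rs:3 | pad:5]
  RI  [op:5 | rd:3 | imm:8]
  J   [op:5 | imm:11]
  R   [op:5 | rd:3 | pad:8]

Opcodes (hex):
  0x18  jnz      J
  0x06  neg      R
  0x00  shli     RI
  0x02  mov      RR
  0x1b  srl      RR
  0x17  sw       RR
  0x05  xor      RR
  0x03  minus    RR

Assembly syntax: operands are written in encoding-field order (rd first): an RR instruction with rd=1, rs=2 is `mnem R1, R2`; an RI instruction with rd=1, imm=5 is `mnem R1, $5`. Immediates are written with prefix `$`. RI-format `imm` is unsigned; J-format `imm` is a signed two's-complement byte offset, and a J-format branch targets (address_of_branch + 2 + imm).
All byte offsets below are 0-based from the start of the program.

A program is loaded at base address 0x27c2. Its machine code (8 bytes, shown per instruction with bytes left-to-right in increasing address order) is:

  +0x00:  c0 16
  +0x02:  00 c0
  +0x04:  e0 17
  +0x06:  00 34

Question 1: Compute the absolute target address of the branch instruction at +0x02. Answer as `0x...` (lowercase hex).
off 0x02: read 00 c0 as little → 0xc000
  op=0xc000>>11=0x18 ⇒ jnz (J)
  imm: (w>>0)&0x7ff=0x0 → $0
  target = base 0x27c2 + off 0x02 + 2 + imm 0 = 0x27c6

0x27c6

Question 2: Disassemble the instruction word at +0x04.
[04] e0 17 → 0x17e0
  op=0x17e0>>11=0x2 ⇒ mov (RR)
  rd: (w>>8)&0x7=0x7 → R7
  rs: (w>>5)&0x7=0x7 → R7

mov R7, R7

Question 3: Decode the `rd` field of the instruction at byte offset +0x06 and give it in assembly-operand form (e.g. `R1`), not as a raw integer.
R4

@+06  little-endian(00 34) = 0x3400
  opcode bits[15:11]=0x6: neg/R
  [10:8] rd=4 = R4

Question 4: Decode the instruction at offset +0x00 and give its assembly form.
mov R6, R6

@+00  little-endian(c0 16) = 0x16c0
  op=0x16c0>>11=0x2 ⇒ mov (RR)
  rd@[10:8]=0x6 ⇒ R6
  rs@[7:5]=0x6 ⇒ R6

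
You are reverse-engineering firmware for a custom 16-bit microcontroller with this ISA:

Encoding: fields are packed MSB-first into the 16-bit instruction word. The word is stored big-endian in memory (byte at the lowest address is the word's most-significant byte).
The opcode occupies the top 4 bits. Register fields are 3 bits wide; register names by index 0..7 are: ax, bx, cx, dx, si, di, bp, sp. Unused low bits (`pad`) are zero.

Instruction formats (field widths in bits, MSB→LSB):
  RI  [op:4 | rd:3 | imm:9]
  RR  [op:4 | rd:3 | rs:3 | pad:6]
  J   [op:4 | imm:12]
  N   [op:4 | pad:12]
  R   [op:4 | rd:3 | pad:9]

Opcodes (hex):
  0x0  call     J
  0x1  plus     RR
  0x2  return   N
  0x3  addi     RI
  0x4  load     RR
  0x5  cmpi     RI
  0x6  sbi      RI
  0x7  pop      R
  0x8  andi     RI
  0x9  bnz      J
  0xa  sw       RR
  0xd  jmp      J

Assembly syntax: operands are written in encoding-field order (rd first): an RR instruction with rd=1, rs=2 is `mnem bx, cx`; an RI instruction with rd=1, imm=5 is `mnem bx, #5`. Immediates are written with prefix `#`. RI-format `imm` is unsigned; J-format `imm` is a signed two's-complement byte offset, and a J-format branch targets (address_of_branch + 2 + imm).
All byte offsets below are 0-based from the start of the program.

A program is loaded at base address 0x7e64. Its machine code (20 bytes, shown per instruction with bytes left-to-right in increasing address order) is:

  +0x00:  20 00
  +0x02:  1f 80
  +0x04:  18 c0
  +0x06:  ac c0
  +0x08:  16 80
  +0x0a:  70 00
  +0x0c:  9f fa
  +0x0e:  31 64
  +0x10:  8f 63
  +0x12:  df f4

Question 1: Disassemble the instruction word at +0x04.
off 0x04: read 18 c0 as big → 0x18c0
  op=0x18c0>>12=0x1 ⇒ plus (RR)
  [11:9] rd=4 = si
  [8:6] rs=3 = dx

plus si, dx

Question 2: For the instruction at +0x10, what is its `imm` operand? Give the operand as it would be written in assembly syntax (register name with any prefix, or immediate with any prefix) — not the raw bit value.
off 0x10: read 8f 63 as big → 0x8f63
  op=0x8f63>>12=0x8 ⇒ andi (RI)
  [11:9] rd=7 = sp
  [8:0] imm=355 = #355

#355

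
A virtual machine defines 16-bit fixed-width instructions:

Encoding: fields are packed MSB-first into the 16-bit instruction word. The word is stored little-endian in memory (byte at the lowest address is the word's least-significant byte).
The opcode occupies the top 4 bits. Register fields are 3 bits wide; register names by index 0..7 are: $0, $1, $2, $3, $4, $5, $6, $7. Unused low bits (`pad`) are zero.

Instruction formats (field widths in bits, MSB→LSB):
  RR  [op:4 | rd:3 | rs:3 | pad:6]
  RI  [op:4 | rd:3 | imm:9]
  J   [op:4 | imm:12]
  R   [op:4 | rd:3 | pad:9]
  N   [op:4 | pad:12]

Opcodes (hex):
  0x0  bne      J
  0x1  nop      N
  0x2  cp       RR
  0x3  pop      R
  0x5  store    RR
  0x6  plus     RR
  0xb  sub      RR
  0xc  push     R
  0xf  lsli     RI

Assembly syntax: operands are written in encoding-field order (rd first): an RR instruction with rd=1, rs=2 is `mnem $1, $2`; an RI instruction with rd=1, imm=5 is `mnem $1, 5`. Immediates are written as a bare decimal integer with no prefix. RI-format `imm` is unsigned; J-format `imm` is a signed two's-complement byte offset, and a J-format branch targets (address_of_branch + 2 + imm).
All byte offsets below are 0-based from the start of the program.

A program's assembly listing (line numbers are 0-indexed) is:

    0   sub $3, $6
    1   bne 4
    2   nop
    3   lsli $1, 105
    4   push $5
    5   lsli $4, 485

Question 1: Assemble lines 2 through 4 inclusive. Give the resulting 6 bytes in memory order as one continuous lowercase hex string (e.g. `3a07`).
001069f200ca

L2: nop op=0x1:4|pad=0:12 ⇒ 0x1000 ⇒ little 00 10
L3: lsli op=0xf:4|rd=1:3|imm=105:9 ⇒ 0xf269 ⇒ little 69 f2
L4: push op=0xc:4|rd=5:3|pad=0:9 ⇒ 0xca00 ⇒ little 00 ca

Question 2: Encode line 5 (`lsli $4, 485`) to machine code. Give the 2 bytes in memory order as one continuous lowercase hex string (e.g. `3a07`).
5. lsli fields op=0xf:4|rd=4:3|imm=485:9 → word f9e5h → e5 f9

e5f9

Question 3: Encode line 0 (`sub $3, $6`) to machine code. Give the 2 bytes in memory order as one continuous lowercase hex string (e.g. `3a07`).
80b7

line 0 (sub): pack op=0xb:4|rd=3:3|rs=6:3|pad=0:6 = 0xb780; little→ 80 b7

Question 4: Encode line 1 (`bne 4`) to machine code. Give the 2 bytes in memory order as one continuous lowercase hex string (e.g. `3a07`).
0400

line 1 (bne): pack op=0x0:4|imm=4:12 = 0x0004; little→ 04 00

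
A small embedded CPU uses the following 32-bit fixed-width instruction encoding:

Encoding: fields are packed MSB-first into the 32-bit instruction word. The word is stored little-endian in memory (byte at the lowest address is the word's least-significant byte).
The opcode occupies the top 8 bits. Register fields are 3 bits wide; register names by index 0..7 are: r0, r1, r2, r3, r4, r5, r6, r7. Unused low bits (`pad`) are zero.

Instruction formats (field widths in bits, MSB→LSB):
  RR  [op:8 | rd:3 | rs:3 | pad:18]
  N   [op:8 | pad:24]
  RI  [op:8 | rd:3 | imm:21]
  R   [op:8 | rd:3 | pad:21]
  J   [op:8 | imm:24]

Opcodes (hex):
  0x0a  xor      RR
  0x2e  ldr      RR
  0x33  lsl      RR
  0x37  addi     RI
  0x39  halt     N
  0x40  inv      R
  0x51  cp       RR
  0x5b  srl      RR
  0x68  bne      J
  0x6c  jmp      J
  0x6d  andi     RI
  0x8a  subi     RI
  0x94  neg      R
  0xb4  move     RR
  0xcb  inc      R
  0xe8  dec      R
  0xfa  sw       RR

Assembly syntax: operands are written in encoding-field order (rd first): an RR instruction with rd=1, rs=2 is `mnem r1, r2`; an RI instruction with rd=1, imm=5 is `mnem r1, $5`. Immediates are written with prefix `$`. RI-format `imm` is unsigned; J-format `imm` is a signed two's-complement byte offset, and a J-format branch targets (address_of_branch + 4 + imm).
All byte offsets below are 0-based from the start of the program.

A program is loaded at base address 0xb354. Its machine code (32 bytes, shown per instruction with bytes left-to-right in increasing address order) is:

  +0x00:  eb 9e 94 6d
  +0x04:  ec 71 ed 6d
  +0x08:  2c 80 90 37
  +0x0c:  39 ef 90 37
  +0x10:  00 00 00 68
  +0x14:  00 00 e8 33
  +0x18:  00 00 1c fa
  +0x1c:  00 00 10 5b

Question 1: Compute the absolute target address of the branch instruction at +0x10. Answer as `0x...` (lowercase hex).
0xb368

+0x10: 00 00 00 68 ⇒ word 0x68000000 (little)
  opcode bits[31:24]=0x68: bne/J
  [23:0] imm=0 = $0
  target = base 0xb354 + off 0x10 + 4 + imm 0 = 0xb368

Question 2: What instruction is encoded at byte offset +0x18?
sw r0, r7

off 0x18: read 00 00 1c fa as little → 0xfa1c0000
  opcode bits[31:24]=0xfa: sw/RR
  [23:21] rd=0 = r0
  [20:18] rs=7 = r7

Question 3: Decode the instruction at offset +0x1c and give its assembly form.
@+1c  little-endian(00 00 10 5b) = 0x5b100000
  op=0x5b100000>>24=0x5b ⇒ srl (RR)
  rd@[23:21]=0x0 ⇒ r0
  rs@[20:18]=0x4 ⇒ r4

srl r0, r4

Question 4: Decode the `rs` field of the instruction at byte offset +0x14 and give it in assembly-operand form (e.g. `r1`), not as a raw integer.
r2

off 0x14: read 00 00 e8 33 as little → 0x33e80000
  opcode bits[31:24]=0x33: lsl/RR
  rd@[23:21]=0x7 ⇒ r7
  rs@[20:18]=0x2 ⇒ r2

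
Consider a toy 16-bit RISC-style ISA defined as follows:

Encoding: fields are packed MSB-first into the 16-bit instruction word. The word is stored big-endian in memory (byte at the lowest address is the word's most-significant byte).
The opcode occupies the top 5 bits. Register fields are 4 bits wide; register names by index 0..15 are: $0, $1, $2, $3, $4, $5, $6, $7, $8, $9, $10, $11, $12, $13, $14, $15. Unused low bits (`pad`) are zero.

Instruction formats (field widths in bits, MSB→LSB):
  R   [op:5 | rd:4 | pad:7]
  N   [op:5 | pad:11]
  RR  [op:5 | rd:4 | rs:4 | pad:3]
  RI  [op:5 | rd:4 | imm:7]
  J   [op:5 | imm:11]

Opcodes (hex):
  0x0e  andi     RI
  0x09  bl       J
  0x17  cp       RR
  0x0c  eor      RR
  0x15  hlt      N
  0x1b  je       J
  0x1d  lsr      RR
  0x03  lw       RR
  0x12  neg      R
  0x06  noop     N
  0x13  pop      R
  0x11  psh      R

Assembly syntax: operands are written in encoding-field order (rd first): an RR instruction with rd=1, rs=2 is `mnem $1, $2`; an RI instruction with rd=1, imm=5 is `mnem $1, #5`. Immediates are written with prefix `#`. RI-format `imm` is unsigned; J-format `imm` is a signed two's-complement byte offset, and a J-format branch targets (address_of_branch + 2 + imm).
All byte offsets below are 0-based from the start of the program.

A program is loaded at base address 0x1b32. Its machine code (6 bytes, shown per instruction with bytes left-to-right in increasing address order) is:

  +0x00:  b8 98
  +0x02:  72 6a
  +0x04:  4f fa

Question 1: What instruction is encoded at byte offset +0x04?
[04] 4f fa → 0x4ffa
  top 5b → 0x9 → bl [J]
  imm: (w>>0)&0x7ff=0x7fa (s11→-6) → #-6

bl #-6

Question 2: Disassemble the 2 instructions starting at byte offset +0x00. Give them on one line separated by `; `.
cp $1, $3; andi $4, #106

[00] b8 98 → 0xb898
  opcode bits[15:11]=0x17: cp/RR
  [10:7] rd=1 = $1
  [6:3] rs=3 = $3
[02] 72 6a → 0x726a
  opcode bits[15:11]=0xe: andi/RI
  [10:7] rd=4 = $4
  [6:0] imm=106 = #106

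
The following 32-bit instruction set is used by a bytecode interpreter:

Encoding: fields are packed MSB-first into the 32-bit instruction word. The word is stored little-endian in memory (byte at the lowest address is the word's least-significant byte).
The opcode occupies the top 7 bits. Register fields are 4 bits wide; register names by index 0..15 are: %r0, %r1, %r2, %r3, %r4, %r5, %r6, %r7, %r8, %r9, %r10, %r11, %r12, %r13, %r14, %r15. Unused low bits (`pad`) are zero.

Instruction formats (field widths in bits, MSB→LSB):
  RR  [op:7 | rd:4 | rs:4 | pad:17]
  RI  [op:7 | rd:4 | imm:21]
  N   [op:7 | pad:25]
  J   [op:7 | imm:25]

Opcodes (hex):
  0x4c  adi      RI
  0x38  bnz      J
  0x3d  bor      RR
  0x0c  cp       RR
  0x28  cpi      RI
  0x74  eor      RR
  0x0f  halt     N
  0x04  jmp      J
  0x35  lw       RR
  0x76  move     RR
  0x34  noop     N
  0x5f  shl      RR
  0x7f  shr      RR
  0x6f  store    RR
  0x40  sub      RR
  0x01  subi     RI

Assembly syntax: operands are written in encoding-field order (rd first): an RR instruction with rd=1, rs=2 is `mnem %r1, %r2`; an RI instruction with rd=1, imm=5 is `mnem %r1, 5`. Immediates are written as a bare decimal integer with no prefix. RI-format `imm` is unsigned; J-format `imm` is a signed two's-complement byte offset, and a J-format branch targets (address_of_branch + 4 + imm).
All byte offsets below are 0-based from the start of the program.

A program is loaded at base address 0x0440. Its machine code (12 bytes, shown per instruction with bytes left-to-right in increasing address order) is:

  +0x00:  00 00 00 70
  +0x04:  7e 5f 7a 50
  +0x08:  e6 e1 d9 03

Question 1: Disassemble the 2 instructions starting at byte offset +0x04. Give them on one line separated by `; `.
cpi %r3, 1728382; subi %r14, 1696230

[04] 7e 5f 7a 50 → 0x507a5f7e
  opcode bits[31:25]=0x28: cpi/RI
  [24:21] rd=3 = %r3
  [20:0] imm=1728382 = 1728382
[08] e6 e1 d9 03 → 0x03d9e1e6
  opcode bits[31:25]=0x1: subi/RI
  [24:21] rd=14 = %r14
  [20:0] imm=1696230 = 1696230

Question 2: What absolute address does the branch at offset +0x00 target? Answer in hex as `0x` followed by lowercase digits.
0x0444

[00] 00 00 00 70 → 0x70000000
  op=0x70000000>>25=0x38 ⇒ bnz (J)
  [24:0] imm=0 = 0
  target = base 0x0440 + off 0x00 + 4 + imm 0 = 0x0444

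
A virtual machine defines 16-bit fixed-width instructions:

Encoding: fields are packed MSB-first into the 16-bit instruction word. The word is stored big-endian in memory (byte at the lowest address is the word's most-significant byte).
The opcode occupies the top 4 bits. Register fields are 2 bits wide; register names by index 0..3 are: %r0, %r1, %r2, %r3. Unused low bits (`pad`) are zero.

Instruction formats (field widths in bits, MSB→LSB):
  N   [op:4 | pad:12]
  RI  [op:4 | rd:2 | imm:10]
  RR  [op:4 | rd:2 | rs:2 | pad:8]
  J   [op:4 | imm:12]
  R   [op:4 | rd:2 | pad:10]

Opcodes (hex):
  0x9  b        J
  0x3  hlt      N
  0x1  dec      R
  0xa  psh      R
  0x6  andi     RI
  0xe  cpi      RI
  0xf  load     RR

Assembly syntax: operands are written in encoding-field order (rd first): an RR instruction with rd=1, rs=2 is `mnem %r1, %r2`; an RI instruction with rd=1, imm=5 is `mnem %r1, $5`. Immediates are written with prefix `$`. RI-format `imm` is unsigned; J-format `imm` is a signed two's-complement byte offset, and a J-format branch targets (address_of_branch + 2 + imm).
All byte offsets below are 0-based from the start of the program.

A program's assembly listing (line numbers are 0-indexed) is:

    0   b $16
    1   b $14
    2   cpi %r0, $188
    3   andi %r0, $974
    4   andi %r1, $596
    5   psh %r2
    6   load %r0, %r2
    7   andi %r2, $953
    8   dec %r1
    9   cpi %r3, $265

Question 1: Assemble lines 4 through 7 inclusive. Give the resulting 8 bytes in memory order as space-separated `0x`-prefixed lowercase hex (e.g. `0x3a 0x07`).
0x66 0x54 0xa8 0x00 0xf2 0x00 0x6b 0xb9

4. andi fields op=0x6:4|rd=1:2|imm=596:10 → word 6654h → 66 54
5. psh fields op=0xa:4|rd=2:2|pad=0:10 → word a800h → a8 00
6. load fields op=0xf:4|rd=0:2|rs=2:2|pad=0:8 → word f200h → f2 00
7. andi fields op=0x6:4|rd=2:2|imm=953:10 → word 6bb9h → 6b b9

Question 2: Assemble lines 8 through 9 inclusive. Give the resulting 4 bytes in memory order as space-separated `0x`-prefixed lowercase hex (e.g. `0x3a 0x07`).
line 8 (dec): pack op=0x1:4|rd=1:2|pad=0:10 = 0x1400; big→ 14 00
line 9 (cpi): pack op=0xe:4|rd=3:2|imm=265:10 = 0xed09; big→ ed 09

0x14 0x00 0xed 0x09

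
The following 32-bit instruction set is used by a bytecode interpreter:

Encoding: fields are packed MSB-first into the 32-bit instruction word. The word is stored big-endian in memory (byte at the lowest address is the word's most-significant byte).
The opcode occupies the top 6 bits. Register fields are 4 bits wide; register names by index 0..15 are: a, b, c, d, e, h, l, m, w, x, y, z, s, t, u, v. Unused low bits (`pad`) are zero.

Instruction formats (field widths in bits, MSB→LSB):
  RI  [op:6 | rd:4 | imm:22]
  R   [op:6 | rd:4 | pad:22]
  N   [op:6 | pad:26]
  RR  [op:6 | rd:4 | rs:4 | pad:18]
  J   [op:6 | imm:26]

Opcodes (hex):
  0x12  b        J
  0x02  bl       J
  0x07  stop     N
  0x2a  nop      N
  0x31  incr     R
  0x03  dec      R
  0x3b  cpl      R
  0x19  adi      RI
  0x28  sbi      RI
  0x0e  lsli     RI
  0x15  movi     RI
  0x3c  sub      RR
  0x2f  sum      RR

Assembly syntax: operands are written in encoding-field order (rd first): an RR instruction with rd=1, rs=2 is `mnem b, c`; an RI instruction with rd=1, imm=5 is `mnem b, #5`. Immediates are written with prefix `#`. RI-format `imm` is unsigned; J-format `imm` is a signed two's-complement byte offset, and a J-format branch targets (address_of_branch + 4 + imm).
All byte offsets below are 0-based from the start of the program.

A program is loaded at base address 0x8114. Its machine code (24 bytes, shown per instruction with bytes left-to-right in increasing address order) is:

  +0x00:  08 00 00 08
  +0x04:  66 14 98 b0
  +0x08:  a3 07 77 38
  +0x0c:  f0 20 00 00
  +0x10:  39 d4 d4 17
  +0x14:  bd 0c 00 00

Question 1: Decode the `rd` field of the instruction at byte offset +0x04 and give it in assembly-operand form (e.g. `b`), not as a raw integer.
[04] 66 14 98 b0 → 0x661498b0
  opcode bits[31:26]=0x19: adi/RI
  rd@[25:22]=0x8 ⇒ w
  imm@[21:0]=0x1498b0 ⇒ #1349808

w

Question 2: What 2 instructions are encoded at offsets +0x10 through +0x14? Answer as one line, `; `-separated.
[10] 39 d4 d4 17 → 0x39d4d417
  top 6b → 0xe → lsli [RI]
  rd@[25:22]=0x7 ⇒ m
  imm@[21:0]=0x14d417 ⇒ #1365015
[14] bd 0c 00 00 → 0xbd0c0000
  top 6b → 0x2f → sum [RR]
  rd@[25:22]=0x4 ⇒ e
  rs@[21:18]=0x3 ⇒ d

lsli m, #1365015; sum e, d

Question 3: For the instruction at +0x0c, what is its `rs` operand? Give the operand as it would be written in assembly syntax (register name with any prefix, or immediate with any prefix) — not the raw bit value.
w

@+0c  big-endian(f0 20 00 00) = 0xf0200000
  opcode bits[31:26]=0x3c: sub/RR
  rd: (w>>22)&0xf=0x0 → a
  rs: (w>>18)&0xf=0x8 → w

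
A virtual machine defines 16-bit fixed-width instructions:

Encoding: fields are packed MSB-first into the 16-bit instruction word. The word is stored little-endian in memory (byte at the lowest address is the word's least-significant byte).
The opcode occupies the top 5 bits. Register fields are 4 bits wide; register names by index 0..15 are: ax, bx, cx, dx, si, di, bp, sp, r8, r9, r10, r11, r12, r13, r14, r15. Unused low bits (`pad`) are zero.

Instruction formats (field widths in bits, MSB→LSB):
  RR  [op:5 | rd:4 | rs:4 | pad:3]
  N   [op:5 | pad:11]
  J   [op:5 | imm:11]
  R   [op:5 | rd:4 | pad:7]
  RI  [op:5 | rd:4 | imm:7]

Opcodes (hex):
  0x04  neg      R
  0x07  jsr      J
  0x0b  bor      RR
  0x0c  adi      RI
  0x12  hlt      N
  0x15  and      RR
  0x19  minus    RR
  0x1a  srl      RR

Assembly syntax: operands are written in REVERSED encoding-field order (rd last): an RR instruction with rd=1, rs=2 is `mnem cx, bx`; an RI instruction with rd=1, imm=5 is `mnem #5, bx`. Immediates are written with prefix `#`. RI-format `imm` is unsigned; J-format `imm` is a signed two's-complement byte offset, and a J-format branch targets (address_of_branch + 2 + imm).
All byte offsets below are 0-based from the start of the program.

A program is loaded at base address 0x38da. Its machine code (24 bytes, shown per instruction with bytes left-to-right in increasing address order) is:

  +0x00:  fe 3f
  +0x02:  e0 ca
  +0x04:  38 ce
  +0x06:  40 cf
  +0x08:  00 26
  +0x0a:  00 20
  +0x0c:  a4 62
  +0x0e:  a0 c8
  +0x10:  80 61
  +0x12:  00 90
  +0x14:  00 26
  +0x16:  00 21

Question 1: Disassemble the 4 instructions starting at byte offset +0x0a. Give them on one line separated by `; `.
@+0a  little-endian(00 20) = 0x2000
  op=0x2000>>11=0x4 ⇒ neg (R)
  rd@[10:7]=0x0 ⇒ ax
@+0c  little-endian(a4 62) = 0x62a4
  op=0x62a4>>11=0xc ⇒ adi (RI)
  rd@[10:7]=0x5 ⇒ di
  imm@[6:0]=0x24 ⇒ #36
@+0e  little-endian(a0 c8) = 0xc8a0
  op=0xc8a0>>11=0x19 ⇒ minus (RR)
  rd@[10:7]=0x1 ⇒ bx
  rs@[6:3]=0x4 ⇒ si
@+10  little-endian(80 61) = 0x6180
  op=0x6180>>11=0xc ⇒ adi (RI)
  rd@[10:7]=0x3 ⇒ dx
  imm@[6:0]=0x0 ⇒ #0

neg ax; adi #36, di; minus si, bx; adi #0, dx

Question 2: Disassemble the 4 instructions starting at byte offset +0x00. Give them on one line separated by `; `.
jsr #-2; minus r12, di; minus sp, r12; minus r8, r14

+0x00: fe 3f ⇒ word 0x3ffe (little)
  top 5b → 0x7 → jsr [J]
  [10:0] imm=2046 (s11→-2) = #-2
+0x02: e0 ca ⇒ word 0xcae0 (little)
  top 5b → 0x19 → minus [RR]
  [10:7] rd=5 = di
  [6:3] rs=12 = r12
+0x04: 38 ce ⇒ word 0xce38 (little)
  top 5b → 0x19 → minus [RR]
  [10:7] rd=12 = r12
  [6:3] rs=7 = sp
+0x06: 40 cf ⇒ word 0xcf40 (little)
  top 5b → 0x19 → minus [RR]
  [10:7] rd=14 = r14
  [6:3] rs=8 = r8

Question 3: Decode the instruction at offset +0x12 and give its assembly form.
+0x12: 00 90 ⇒ word 0x9000 (little)
  top 5b → 0x12 → hlt [N]

hlt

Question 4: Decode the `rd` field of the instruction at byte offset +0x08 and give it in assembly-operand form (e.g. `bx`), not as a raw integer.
off 0x08: read 00 26 as little → 0x2600
  top 5b → 0x4 → neg [R]
  rd@[10:7]=0xc ⇒ r12

r12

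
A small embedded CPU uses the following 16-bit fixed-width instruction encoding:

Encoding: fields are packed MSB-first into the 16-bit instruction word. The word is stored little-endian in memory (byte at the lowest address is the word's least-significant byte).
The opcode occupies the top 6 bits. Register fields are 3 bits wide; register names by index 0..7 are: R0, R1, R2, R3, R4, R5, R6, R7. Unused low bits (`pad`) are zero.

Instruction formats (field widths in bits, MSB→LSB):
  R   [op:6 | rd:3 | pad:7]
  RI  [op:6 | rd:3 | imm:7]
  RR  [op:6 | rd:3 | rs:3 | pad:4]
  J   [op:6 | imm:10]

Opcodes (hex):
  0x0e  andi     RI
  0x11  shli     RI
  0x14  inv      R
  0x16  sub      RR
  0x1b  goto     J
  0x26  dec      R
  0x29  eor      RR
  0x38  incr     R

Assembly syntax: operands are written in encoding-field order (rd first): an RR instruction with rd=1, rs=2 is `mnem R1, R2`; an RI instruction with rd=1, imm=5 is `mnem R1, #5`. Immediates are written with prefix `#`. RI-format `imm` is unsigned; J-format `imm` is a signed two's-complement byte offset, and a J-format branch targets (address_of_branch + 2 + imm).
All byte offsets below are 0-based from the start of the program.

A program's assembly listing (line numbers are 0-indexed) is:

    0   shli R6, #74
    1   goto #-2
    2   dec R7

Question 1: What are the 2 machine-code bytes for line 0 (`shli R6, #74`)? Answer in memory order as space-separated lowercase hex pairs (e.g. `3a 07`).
L0: shli op=0x11:6|rd=6:3|imm=74:7 ⇒ 0x474a ⇒ little 4a 47

4a 47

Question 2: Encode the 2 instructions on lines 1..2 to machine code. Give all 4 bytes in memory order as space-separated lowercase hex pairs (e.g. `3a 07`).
1. goto fields op=0x1b:6|imm=-2:10 → word 6ffeh → fe 6f
2. dec fields op=0x26:6|rd=7:3|pad=0:7 → word 9b80h → 80 9b

fe 6f 80 9b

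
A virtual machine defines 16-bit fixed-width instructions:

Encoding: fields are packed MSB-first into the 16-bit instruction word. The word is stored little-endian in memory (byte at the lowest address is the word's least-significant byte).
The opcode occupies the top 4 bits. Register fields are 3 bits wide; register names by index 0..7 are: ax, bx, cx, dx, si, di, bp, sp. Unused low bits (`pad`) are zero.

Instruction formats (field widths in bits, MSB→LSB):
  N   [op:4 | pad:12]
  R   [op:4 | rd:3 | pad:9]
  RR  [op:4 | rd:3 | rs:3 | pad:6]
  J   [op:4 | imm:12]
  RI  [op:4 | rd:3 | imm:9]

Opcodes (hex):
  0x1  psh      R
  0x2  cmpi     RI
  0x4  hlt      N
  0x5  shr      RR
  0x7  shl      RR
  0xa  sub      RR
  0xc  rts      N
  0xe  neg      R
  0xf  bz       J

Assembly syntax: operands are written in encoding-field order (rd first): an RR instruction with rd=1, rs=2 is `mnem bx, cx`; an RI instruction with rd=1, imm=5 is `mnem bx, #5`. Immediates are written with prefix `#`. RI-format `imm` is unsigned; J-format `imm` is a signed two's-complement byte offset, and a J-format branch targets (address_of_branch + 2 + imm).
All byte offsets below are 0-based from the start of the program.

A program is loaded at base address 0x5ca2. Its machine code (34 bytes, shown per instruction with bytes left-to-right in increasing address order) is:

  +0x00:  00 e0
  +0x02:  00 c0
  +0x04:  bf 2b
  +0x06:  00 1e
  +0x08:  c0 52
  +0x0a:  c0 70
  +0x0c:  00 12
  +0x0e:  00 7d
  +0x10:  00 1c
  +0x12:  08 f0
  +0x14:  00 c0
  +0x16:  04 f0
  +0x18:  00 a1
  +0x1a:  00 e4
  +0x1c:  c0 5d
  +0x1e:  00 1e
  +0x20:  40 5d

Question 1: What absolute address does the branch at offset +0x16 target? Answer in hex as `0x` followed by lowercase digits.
0x5cbe

[16] 04 f0 → 0xf004
  opcode bits[15:12]=0xf: bz/J
  [11:0] imm=4 = #4
  target = base 0x5ca2 + off 0x16 + 2 + imm 4 = 0x5cbe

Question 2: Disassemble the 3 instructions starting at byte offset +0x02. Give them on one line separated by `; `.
rts; cmpi di, #447; psh sp

off 0x02: read 00 c0 as little → 0xc000
  top 4b → 0xc → rts [N]
off 0x04: read bf 2b as little → 0x2bbf
  top 4b → 0x2 → cmpi [RI]
  [11:9] rd=5 = di
  [8:0] imm=447 = #447
off 0x06: read 00 1e as little → 0x1e00
  top 4b → 0x1 → psh [R]
  [11:9] rd=7 = sp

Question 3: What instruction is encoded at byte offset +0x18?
sub ax, si

off 0x18: read 00 a1 as little → 0xa100
  opcode bits[15:12]=0xa: sub/RR
  rd@[11:9]=0x0 ⇒ ax
  rs@[8:6]=0x4 ⇒ si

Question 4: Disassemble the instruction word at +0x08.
[08] c0 52 → 0x52c0
  op=0x52c0>>12=0x5 ⇒ shr (RR)
  rd@[11:9]=0x1 ⇒ bx
  rs@[8:6]=0x3 ⇒ dx

shr bx, dx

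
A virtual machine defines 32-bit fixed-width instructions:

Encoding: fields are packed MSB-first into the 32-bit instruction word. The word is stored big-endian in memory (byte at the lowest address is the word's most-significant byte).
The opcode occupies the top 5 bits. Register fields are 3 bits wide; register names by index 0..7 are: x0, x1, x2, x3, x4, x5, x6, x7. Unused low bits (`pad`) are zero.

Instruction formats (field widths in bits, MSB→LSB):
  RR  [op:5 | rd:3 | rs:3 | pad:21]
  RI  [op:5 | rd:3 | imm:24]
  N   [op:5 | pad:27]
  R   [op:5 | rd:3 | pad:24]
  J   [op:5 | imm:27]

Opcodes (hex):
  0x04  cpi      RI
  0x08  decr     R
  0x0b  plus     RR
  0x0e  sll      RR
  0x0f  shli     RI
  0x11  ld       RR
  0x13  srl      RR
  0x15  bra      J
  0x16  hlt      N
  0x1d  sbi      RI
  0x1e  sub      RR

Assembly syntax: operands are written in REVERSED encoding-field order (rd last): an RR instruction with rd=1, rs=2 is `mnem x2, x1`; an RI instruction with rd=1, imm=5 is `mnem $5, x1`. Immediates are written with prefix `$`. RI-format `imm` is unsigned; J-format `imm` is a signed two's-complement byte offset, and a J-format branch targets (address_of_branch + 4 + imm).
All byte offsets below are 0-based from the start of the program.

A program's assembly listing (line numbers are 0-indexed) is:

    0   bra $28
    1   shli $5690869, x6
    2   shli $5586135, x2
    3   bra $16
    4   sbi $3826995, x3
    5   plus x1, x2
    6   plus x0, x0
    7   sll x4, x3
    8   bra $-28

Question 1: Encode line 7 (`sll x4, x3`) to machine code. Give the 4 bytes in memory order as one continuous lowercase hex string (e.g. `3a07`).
line 7 (sll): pack op=0xe:5|rd=3:3|rs=4:3|pad=0:21 = 0x73800000; big→ 73 80 00 00

73800000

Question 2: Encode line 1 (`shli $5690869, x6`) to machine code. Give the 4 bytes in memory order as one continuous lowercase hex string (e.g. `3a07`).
line 1 (shli): pack op=0xf:5|rd=6:3|imm=5690869:24 = 0x7e56d5f5; big→ 7e 56 d5 f5

7e56d5f5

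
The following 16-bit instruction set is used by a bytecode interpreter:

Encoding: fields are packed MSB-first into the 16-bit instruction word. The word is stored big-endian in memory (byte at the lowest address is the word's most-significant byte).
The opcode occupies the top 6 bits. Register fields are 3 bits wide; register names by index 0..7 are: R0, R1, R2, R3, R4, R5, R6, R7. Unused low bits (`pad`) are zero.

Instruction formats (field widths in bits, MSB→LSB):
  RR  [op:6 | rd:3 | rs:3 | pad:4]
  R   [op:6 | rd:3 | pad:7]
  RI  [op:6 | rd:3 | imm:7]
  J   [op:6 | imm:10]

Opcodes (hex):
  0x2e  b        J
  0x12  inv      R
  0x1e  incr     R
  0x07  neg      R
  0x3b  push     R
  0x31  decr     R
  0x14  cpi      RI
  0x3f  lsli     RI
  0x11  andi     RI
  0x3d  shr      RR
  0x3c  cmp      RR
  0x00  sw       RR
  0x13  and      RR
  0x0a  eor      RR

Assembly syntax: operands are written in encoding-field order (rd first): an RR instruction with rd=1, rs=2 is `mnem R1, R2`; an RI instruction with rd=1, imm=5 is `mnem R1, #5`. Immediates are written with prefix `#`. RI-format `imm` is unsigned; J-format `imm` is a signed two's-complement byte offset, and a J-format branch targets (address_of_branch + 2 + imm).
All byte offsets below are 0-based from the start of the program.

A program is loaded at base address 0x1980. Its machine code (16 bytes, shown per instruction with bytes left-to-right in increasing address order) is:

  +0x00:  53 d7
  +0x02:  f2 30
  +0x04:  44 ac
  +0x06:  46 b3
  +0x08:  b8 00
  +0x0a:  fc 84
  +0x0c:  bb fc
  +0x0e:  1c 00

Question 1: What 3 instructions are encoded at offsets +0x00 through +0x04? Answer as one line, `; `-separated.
cpi R7, #87; cmp R4, R3; andi R1, #44

@+00  big-endian(53 d7) = 0x53d7
  op=0x53d7>>10=0x14 ⇒ cpi (RI)
  rd@[9:7]=0x7 ⇒ R7
  imm@[6:0]=0x57 ⇒ #87
@+02  big-endian(f2 30) = 0xf230
  op=0xf230>>10=0x3c ⇒ cmp (RR)
  rd@[9:7]=0x4 ⇒ R4
  rs@[6:4]=0x3 ⇒ R3
@+04  big-endian(44 ac) = 0x44ac
  op=0x44ac>>10=0x11 ⇒ andi (RI)
  rd@[9:7]=0x1 ⇒ R1
  imm@[6:0]=0x2c ⇒ #44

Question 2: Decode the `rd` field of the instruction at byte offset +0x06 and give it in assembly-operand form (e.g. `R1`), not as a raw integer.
R5

[06] 46 b3 → 0x46b3
  top 6b → 0x11 → andi [RI]
  [9:7] rd=5 = R5
  [6:0] imm=51 = #51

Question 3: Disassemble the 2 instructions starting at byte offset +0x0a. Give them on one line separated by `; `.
lsli R1, #4; b #-4

off 0x0a: read fc 84 as big → 0xfc84
  top 6b → 0x3f → lsli [RI]
  rd: (w>>7)&0x7=0x1 → R1
  imm: (w>>0)&0x7f=0x4 → #4
off 0x0c: read bb fc as big → 0xbbfc
  top 6b → 0x2e → b [J]
  imm: (w>>0)&0x3ff=0x3fc (s10→-4) → #-4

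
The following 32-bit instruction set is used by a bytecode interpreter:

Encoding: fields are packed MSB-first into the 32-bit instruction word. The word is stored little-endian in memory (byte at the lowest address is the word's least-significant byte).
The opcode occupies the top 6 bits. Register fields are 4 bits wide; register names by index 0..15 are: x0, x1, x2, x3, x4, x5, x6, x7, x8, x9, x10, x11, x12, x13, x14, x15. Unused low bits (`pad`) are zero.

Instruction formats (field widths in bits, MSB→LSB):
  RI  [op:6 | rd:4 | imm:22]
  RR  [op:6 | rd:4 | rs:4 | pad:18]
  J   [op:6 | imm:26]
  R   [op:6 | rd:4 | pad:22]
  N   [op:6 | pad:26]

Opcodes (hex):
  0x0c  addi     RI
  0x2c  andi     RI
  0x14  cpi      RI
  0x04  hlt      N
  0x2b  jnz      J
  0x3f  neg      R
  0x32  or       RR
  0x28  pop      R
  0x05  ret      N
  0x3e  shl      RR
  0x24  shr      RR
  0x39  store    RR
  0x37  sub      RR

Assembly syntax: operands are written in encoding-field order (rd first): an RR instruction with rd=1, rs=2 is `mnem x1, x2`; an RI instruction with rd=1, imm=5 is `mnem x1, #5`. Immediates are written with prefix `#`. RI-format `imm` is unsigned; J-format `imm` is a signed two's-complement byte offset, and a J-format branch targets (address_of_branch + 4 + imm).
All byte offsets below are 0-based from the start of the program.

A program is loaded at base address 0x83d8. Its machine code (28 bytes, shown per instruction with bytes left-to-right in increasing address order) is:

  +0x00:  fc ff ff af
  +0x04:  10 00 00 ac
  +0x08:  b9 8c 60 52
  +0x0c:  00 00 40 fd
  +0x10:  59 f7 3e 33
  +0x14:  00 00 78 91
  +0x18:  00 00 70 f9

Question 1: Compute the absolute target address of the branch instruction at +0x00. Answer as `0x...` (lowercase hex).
0x83d8

off 0x00: read fc ff ff af as little → 0xaffffffc
  op=0xaffffffc>>26=0x2b ⇒ jnz (J)
  imm: (w>>0)&0x3ffffff=0x3fffffc (s26→-4) → #-4
  target = base 0x83d8 + off 0x00 + 4 + imm -4 = 0x83d8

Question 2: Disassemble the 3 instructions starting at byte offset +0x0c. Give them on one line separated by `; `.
@+0c  little-endian(00 00 40 fd) = 0xfd400000
  top 6b → 0x3f → neg [R]
  rd@[25:22]=0x5 ⇒ x5
@+10  little-endian(59 f7 3e 33) = 0x333ef759
  top 6b → 0xc → addi [RI]
  rd@[25:22]=0xc ⇒ x12
  imm@[21:0]=0x3ef759 ⇒ #4126553
@+14  little-endian(00 00 78 91) = 0x91780000
  top 6b → 0x24 → shr [RR]
  rd@[25:22]=0x5 ⇒ x5
  rs@[21:18]=0xe ⇒ x14

neg x5; addi x12, #4126553; shr x5, x14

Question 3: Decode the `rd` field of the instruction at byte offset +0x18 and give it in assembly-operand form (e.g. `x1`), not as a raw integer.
@+18  little-endian(00 00 70 f9) = 0xf9700000
  top 6b → 0x3e → shl [RR]
  rd: (w>>22)&0xf=0x5 → x5
  rs: (w>>18)&0xf=0xc → x12

x5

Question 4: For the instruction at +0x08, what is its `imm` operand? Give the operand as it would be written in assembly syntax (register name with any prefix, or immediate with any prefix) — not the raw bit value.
off 0x08: read b9 8c 60 52 as little → 0x52608cb9
  opcode bits[31:26]=0x14: cpi/RI
  rd@[25:22]=0x9 ⇒ x9
  imm@[21:0]=0x208cb9 ⇒ #2133177

#2133177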